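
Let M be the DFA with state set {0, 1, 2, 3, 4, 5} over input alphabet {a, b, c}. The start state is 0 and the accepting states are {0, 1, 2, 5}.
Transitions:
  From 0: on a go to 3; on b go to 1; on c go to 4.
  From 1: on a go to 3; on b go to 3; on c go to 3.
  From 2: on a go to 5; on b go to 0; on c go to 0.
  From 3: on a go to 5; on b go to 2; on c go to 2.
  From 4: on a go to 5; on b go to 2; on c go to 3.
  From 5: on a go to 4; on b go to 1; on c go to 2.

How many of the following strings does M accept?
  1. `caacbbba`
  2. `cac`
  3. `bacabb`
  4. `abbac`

2

`caacbbba`: rejected
`cac`: accepted
`bacabb`: rejected
`abbac`: accepted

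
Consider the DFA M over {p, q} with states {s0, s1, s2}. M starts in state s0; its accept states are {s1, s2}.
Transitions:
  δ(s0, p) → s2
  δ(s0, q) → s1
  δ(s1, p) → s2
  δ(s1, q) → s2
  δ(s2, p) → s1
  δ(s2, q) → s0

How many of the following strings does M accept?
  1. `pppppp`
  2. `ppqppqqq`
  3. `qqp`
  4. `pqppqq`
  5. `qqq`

`pppppp`: accepted
`ppqppqqq`: accepted
`qqp`: accepted
`pqppqq`: rejected
`qqq`: rejected

3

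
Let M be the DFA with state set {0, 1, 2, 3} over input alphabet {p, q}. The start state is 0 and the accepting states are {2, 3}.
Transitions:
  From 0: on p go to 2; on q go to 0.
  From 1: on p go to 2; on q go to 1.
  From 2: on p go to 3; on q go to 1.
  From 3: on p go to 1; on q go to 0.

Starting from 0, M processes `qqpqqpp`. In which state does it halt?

3

0 --q--> 0
0 --q--> 0
0 --p--> 2
2 --q--> 1
1 --q--> 1
1 --p--> 2
2 --p--> 3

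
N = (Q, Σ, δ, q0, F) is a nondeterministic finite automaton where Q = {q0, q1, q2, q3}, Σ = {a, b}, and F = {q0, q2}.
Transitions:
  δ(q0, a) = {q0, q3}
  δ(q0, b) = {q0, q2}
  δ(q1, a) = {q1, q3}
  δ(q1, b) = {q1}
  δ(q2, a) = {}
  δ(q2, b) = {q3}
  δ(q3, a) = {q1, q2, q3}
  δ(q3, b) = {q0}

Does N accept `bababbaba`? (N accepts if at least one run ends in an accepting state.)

Start: {q0}
read b: {q0, q2}
read a: {q0, q3}
read b: {q0, q2}
read a: {q0, q3}
read b: {q0, q2}
read b: {q0, q2, q3}
read a: {q0, q1, q2, q3}
read b: {q0, q1, q2, q3}
read a: {q0, q1, q2, q3}
Reachable ∩ accepting = {q0, q2} — nonempty.

accepted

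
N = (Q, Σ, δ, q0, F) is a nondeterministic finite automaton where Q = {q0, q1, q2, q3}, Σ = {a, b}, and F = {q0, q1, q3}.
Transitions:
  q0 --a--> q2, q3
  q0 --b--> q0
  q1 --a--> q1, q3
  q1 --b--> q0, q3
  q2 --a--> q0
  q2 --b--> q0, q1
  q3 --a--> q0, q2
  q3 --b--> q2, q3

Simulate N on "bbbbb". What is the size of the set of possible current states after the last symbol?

1

Start: {q0}
read b: {q0}
read b: {q0}
read b: {q0}
read b: {q0}
read b: {q0}
Final reachable set {q0} has 1 state.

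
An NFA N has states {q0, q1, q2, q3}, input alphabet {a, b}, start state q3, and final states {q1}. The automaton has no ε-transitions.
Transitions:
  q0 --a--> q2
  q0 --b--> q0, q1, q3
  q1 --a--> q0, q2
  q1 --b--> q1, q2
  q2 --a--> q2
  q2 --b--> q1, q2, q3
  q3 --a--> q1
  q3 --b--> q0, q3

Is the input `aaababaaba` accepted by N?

Start: {q3}
read a: {q1}
read a: {q0, q2}
read a: {q2}
read b: {q1, q2, q3}
read a: {q0, q1, q2}
read b: {q0, q1, q2, q3}
read a: {q0, q1, q2}
read a: {q0, q2}
read b: {q0, q1, q2, q3}
read a: {q0, q1, q2}
Reachable ∩ accepting = {q1} — nonempty.

accepted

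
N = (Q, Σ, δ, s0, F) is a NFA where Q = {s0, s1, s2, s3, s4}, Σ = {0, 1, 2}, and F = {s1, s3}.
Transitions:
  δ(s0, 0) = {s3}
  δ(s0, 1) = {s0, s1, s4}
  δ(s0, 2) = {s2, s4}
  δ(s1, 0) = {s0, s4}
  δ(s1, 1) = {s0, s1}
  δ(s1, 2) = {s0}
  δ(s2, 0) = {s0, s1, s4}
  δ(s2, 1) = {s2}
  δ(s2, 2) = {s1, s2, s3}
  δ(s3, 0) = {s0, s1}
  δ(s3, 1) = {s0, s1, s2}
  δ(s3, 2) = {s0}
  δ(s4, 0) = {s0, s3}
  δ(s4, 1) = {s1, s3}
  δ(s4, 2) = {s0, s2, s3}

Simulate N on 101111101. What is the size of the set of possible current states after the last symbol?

5

Start: {s0}
read 1: {s0, s1, s4}
read 0: {s0, s3, s4}
read 1: {s0, s1, s2, s3, s4}
read 1: {s0, s1, s2, s3, s4}
read 1: {s0, s1, s2, s3, s4}
read 1: {s0, s1, s2, s3, s4}
read 1: {s0, s1, s2, s3, s4}
read 0: {s0, s1, s3, s4}
read 1: {s0, s1, s2, s3, s4}
Final reachable set {s0, s1, s2, s3, s4} has 5 states.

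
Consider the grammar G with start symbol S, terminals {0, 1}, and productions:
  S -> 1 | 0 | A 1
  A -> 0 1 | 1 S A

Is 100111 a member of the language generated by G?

no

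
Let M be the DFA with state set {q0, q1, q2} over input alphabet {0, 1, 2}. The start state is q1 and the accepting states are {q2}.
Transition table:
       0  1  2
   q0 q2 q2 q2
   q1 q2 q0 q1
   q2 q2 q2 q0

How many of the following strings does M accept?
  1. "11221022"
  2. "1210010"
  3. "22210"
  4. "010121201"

4

"11221022": accepted
"1210010": accepted
"22210": accepted
"010121201": accepted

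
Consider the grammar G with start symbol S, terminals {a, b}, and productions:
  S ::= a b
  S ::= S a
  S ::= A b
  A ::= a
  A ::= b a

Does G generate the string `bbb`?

no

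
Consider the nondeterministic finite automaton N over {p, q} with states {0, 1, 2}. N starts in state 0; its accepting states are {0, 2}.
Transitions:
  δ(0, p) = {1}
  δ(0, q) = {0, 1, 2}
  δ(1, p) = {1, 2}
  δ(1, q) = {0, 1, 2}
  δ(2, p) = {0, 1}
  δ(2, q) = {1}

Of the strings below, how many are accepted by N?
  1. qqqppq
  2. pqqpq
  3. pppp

qqqppq: accepted
pqqpq: accepted
pppp: accepted

3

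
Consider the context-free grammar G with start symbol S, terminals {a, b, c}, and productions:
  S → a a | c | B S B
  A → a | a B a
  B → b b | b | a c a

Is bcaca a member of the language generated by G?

yes

S ⇒ BSB ⇒ bSB ⇒ bcB ⇒ bcaca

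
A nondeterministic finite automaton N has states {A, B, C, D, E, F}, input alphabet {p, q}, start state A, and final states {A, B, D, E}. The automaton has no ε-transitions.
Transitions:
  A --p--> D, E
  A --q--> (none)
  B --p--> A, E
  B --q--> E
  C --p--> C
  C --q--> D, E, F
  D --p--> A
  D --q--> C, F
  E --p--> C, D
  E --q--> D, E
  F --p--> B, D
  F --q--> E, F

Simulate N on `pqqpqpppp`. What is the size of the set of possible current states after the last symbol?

4

Start: {A}
read p: {D, E}
read q: {C, D, E, F}
read q: {C, D, E, F}
read p: {A, B, C, D}
read q: {C, D, E, F}
read p: {A, B, C, D}
read p: {A, C, D, E}
read p: {A, C, D, E}
read p: {A, C, D, E}
Final reachable set {A, C, D, E} has 4 states.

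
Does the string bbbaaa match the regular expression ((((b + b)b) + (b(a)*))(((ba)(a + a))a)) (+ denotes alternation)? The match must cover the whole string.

Split as bb·baaa: (((b+b)b)+(b(a)*)) matches bb and (((ba)(a+a))a) matches baaa.

yes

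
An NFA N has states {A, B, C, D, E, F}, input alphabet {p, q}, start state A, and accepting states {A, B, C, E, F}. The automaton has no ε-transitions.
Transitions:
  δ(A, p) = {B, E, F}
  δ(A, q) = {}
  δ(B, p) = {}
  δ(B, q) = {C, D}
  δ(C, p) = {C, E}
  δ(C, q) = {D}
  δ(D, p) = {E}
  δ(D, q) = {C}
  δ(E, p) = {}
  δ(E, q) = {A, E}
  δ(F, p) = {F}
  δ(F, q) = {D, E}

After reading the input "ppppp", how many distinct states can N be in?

Start: {A}
read p: {B, E, F}
read p: {F}
read p: {F}
read p: {F}
read p: {F}
Final reachable set {F} has 1 state.

1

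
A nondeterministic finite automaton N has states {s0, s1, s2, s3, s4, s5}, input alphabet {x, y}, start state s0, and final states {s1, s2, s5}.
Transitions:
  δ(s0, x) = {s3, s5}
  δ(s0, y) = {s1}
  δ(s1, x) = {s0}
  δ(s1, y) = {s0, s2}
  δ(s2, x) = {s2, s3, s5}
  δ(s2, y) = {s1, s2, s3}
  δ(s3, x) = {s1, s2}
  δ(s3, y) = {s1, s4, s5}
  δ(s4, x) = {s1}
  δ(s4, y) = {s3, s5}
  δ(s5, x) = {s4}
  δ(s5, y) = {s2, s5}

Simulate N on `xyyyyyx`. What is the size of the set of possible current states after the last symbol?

Start: {s0}
read x: {s3, s5}
read y: {s1, s2, s4, s5}
read y: {s0, s1, s2, s3, s5}
read y: {s0, s1, s2, s3, s4, s5}
read y: {s0, s1, s2, s3, s4, s5}
read y: {s0, s1, s2, s3, s4, s5}
read x: {s0, s1, s2, s3, s4, s5}
Final reachable set {s0, s1, s2, s3, s4, s5} has 6 states.

6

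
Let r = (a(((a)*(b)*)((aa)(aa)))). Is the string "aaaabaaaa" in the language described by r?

yes

Split as a·aaabaaaa: a matches a and (((a)*(b)*)((aa)(aa))) matches aaabaaaa.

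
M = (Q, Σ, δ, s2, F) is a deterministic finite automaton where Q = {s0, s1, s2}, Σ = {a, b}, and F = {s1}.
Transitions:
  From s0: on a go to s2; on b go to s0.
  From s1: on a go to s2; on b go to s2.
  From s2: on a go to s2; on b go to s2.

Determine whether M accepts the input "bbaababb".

rejected

s2 --b--> s2
s2 --b--> s2
s2 --a--> s2
s2 --a--> s2
s2 --b--> s2
s2 --a--> s2
s2 --b--> s2
s2 --b--> s2
End in state s2, which is not an accepting state.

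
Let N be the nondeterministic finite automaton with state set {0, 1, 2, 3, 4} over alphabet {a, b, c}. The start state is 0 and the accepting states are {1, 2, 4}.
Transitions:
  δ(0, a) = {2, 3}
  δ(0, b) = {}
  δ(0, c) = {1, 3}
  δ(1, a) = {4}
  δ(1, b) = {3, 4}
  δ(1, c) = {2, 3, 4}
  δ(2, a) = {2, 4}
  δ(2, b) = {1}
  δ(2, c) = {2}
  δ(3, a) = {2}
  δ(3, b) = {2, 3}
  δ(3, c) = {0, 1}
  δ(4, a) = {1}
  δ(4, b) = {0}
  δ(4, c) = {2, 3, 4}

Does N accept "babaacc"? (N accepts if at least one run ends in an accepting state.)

Start: {0}
read b: {}
The reachable set is empty and stays empty for the remaining 6 symbols.
Reachable ∩ accepting = {} — empty.

rejected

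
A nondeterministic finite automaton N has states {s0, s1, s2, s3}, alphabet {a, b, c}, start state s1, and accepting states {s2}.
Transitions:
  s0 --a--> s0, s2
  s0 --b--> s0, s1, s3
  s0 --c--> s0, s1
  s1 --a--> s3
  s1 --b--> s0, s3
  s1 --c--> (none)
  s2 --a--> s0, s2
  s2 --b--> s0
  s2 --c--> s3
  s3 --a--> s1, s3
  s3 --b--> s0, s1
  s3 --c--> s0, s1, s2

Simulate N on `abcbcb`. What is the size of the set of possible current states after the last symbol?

3

Start: {s1}
read a: {s3}
read b: {s0, s1}
read c: {s0, s1}
read b: {s0, s1, s3}
read c: {s0, s1, s2}
read b: {s0, s1, s3}
Final reachable set {s0, s1, s3} has 3 states.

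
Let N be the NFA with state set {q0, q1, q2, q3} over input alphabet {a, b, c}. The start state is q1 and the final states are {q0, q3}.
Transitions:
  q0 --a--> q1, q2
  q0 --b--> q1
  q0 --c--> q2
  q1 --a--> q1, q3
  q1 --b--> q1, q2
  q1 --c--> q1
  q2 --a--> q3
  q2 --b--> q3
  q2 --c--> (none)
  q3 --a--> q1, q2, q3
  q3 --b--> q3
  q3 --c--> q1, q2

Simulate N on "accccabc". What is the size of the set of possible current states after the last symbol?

Start: {q1}
read a: {q1, q3}
read c: {q1, q2}
read c: {q1}
read c: {q1}
read c: {q1}
read a: {q1, q3}
read b: {q1, q2, q3}
read c: {q1, q2}
Final reachable set {q1, q2} has 2 states.

2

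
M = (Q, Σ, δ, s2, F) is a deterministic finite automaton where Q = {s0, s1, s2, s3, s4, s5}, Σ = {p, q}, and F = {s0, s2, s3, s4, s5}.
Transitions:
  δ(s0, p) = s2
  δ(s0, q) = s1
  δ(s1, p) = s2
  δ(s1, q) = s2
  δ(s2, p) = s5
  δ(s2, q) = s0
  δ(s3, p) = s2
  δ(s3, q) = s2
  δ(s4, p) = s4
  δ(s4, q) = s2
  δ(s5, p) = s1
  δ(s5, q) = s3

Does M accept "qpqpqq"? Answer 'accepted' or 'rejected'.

s2 --q--> s0
s0 --p--> s2
s2 --q--> s0
s0 --p--> s2
s2 --q--> s0
s0 --q--> s1
End in state s1, which is not an accepting state.

rejected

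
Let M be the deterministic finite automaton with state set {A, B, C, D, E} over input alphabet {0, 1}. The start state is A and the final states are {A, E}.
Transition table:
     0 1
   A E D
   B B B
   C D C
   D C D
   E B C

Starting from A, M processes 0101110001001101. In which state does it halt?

D

A --0--> E
E --1--> C
C --0--> D
D --1--> D
D --1--> D
D --1--> D
D --0--> C
C --0--> D
D --0--> C
C --1--> C
C --0--> D
D --0--> C
C --1--> C
C --1--> C
C --0--> D
D --1--> D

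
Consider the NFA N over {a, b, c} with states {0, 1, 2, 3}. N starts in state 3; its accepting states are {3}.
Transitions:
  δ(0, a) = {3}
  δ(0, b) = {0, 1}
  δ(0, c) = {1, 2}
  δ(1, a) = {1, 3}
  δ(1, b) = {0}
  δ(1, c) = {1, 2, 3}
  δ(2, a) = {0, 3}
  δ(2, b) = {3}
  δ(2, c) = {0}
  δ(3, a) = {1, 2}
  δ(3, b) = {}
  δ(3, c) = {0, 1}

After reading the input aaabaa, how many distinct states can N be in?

Start: {3}
read a: {1, 2}
read a: {0, 1, 3}
read a: {1, 2, 3}
read b: {0, 3}
read a: {1, 2, 3}
read a: {0, 1, 2, 3}
Final reachable set {0, 1, 2, 3} has 4 states.

4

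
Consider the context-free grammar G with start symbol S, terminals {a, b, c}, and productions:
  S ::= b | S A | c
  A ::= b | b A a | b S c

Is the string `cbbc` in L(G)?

S ⇒ SA ⇒ cA ⇒ cbSc ⇒ cbbc

yes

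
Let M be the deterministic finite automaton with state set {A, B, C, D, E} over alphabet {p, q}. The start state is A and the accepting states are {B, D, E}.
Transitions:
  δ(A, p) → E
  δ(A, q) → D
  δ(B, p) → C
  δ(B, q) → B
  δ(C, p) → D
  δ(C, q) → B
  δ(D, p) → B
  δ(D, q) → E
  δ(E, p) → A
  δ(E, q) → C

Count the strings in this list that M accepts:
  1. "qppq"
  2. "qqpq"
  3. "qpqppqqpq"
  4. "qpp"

3

"qppq": accepted
"qqpq": accepted
"qpqppqqpq": accepted
"qpp": rejected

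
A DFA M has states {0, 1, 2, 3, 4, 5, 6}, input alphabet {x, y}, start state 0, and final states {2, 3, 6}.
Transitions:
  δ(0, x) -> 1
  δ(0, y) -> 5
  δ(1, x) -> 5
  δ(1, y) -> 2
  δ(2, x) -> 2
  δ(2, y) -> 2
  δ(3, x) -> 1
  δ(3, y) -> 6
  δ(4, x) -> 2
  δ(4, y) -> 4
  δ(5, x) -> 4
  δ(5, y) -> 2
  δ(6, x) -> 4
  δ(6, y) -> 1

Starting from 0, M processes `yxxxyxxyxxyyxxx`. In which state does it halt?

2

0 --y--> 5
5 --x--> 4
4 --x--> 2
2 --x--> 2
2 --y--> 2
2 --x--> 2
2 --x--> 2
2 --y--> 2
2 --x--> 2
2 --x--> 2
2 --y--> 2
2 --y--> 2
2 --x--> 2
2 --x--> 2
2 --x--> 2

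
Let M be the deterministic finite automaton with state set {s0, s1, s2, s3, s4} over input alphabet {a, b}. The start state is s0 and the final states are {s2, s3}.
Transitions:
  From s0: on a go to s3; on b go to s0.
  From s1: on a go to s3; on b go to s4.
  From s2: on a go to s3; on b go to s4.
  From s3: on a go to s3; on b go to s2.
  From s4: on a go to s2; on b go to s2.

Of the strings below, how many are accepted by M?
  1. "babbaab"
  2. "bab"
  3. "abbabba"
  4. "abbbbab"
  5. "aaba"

"babbaab": accepted
"bab": accepted
"abbabba": accepted
"abbbbab": rejected
"aaba": accepted

4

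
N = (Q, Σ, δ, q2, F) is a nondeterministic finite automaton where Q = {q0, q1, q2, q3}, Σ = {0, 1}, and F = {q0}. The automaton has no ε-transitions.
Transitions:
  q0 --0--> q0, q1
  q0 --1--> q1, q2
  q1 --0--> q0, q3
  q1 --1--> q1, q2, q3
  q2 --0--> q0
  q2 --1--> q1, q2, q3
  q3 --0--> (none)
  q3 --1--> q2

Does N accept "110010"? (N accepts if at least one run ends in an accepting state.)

Start: {q2}
read 1: {q1, q2, q3}
read 1: {q1, q2, q3}
read 0: {q0, q3}
read 0: {q0, q1}
read 1: {q1, q2, q3}
read 0: {q0, q3}
Reachable ∩ accepting = {q0} — nonempty.

accepted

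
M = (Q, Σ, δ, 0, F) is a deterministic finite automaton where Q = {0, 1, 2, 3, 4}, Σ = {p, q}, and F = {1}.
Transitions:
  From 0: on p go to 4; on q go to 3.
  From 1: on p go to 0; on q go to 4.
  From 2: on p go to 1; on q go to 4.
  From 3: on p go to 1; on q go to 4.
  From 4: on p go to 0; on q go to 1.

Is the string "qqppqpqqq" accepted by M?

accepted

0 --q--> 3
3 --q--> 4
4 --p--> 0
0 --p--> 4
4 --q--> 1
1 --p--> 0
0 --q--> 3
3 --q--> 4
4 --q--> 1
End in state 1, which is an accepting state.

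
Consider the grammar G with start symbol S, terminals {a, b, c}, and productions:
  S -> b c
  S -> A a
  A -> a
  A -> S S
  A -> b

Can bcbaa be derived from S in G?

S ⇒ Aa ⇒ SSa ⇒ bcSa ⇒ bcAaa ⇒ bcbaa

yes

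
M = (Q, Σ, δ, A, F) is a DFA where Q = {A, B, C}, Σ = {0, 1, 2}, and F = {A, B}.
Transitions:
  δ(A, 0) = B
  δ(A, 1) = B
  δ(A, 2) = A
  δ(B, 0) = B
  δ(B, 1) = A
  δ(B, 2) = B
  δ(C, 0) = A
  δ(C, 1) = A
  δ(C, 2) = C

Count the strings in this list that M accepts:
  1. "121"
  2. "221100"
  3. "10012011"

"121": accepted
"221100": accepted
"10012011": accepted

3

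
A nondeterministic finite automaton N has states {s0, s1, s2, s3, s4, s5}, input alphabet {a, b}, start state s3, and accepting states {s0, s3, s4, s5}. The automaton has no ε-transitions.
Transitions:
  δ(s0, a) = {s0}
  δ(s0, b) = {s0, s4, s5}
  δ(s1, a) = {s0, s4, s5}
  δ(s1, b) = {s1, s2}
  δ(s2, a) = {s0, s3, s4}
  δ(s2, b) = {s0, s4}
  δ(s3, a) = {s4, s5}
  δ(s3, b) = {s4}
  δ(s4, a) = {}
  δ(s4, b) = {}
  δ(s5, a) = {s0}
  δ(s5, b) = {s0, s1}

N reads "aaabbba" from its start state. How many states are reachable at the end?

4

Start: {s3}
read a: {s4, s5}
read a: {s0}
read a: {s0}
read b: {s0, s4, s5}
read b: {s0, s1, s4, s5}
read b: {s0, s1, s2, s4, s5}
read a: {s0, s3, s4, s5}
Final reachable set {s0, s3, s4, s5} has 4 states.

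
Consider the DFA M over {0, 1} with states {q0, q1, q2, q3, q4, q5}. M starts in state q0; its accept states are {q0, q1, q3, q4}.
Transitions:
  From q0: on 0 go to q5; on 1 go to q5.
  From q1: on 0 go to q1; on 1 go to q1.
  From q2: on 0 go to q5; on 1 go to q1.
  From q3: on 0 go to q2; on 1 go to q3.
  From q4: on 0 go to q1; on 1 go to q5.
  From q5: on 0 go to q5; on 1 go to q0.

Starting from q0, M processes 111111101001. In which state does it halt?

q0

q0 --1--> q5
q5 --1--> q0
q0 --1--> q5
q5 --1--> q0
q0 --1--> q5
q5 --1--> q0
q0 --1--> q5
q5 --0--> q5
q5 --1--> q0
q0 --0--> q5
q5 --0--> q5
q5 --1--> q0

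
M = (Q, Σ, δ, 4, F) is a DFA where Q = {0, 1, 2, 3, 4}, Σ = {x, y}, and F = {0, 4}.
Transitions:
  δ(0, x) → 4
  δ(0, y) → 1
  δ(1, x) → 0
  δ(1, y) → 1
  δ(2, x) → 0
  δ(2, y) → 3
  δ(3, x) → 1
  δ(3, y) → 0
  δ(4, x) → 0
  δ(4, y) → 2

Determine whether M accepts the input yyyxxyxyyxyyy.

rejected

4 --y--> 2
2 --y--> 3
3 --y--> 0
0 --x--> 4
4 --x--> 0
0 --y--> 1
1 --x--> 0
0 --y--> 1
1 --y--> 1
1 --x--> 0
0 --y--> 1
1 --y--> 1
1 --y--> 1
End in state 1, which is not an accepting state.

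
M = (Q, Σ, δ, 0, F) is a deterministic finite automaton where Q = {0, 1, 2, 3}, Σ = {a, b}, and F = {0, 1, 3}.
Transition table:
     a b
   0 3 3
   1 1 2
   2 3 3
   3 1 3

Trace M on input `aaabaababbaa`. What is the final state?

1

0 --a--> 3
3 --a--> 1
1 --a--> 1
1 --b--> 2
2 --a--> 3
3 --a--> 1
1 --b--> 2
2 --a--> 3
3 --b--> 3
3 --b--> 3
3 --a--> 1
1 --a--> 1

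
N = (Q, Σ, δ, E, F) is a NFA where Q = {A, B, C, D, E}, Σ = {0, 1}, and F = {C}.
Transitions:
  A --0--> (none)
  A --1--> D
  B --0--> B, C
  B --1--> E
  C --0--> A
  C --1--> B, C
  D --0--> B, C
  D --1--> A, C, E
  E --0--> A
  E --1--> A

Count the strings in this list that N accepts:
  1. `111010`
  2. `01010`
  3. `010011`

3

`111010`: accepted
`01010`: accepted
`010011`: accepted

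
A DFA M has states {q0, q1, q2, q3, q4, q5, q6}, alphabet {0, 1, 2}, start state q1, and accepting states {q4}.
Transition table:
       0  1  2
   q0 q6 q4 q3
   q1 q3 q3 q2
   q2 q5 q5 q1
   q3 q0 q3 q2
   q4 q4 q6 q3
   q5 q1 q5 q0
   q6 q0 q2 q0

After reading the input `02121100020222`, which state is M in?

q1 --0--> q3
q3 --2--> q2
q2 --1--> q5
q5 --2--> q0
q0 --1--> q4
q4 --1--> q6
q6 --0--> q0
q0 --0--> q6
q6 --0--> q0
q0 --2--> q3
q3 --0--> q0
q0 --2--> q3
q3 --2--> q2
q2 --2--> q1

q1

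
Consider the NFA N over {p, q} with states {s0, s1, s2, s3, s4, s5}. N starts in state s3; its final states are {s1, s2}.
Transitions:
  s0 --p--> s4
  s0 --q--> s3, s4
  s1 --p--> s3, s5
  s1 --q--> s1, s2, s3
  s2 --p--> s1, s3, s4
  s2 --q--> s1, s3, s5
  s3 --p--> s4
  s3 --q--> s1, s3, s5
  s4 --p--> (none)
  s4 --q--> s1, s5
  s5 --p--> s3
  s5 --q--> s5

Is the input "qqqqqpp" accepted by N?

rejected

Start: {s3}
read q: {s1, s3, s5}
read q: {s1, s2, s3, s5}
read q: {s1, s2, s3, s5}
read q: {s1, s2, s3, s5}
read q: {s1, s2, s3, s5}
read p: {s1, s3, s4, s5}
read p: {s3, s4, s5}
Reachable ∩ accepting = {} — empty.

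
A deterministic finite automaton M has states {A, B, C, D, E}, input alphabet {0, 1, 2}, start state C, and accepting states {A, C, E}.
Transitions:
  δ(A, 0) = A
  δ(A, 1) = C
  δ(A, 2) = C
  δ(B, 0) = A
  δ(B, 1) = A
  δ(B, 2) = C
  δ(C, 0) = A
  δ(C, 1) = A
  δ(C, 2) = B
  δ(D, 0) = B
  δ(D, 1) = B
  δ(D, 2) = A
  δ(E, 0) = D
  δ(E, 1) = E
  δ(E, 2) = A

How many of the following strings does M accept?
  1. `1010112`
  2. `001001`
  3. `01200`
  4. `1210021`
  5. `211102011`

5

`1010112`: accepted
`001001`: accepted
`01200`: accepted
`1210021`: accepted
`211102011`: accepted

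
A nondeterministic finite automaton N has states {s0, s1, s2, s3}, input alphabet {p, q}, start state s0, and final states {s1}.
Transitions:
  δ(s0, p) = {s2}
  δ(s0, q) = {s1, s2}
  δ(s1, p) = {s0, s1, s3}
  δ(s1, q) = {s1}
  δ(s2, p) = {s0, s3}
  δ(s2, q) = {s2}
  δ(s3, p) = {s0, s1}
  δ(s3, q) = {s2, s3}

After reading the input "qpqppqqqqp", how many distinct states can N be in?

3

Start: {s0}
read q: {s1, s2}
read p: {s0, s1, s3}
read q: {s1, s2, s3}
read p: {s0, s1, s3}
read p: {s0, s1, s2, s3}
read q: {s1, s2, s3}
read q: {s1, s2, s3}
read q: {s1, s2, s3}
read q: {s1, s2, s3}
read p: {s0, s1, s3}
Final reachable set {s0, s1, s3} has 3 states.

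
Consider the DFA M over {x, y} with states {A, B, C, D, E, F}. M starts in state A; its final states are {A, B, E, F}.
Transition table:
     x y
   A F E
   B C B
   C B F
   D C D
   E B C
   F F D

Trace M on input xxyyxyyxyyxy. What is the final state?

F

A --x--> F
F --x--> F
F --y--> D
D --y--> D
D --x--> C
C --y--> F
F --y--> D
D --x--> C
C --y--> F
F --y--> D
D --x--> C
C --y--> F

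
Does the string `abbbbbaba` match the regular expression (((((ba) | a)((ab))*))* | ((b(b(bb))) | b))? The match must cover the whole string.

Neither ((((ba)|a)((ab))*))* nor ((b(b(bb)))|b) matches abbbbbaba.

no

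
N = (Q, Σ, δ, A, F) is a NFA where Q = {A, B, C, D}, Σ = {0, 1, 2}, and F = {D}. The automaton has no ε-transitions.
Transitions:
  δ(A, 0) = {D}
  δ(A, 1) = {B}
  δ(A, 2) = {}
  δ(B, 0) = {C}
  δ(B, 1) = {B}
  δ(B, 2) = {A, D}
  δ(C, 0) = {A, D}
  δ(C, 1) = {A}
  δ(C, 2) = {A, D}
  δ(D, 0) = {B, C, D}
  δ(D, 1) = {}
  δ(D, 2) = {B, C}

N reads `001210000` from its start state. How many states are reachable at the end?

Start: {A}
read 0: {D}
read 0: {B, C, D}
read 1: {A, B}
read 2: {A, D}
read 1: {B}
read 0: {C}
read 0: {A, D}
read 0: {B, C, D}
read 0: {A, B, C, D}
Final reachable set {A, B, C, D} has 4 states.

4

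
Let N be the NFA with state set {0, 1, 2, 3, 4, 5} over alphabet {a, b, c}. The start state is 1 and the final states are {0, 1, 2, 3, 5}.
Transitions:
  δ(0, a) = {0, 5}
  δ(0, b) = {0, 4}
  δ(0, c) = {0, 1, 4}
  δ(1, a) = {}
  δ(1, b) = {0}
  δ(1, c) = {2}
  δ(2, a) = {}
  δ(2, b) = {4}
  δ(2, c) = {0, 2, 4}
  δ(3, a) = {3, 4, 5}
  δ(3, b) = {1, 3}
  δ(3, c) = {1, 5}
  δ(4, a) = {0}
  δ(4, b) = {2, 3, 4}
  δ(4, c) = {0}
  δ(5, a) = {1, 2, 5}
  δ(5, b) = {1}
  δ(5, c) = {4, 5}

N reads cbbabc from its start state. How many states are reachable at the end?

Start: {1}
read c: {2}
read b: {4}
read b: {2, 3, 4}
read a: {0, 3, 4, 5}
read b: {0, 1, 2, 3, 4}
read c: {0, 1, 2, 4, 5}
Final reachable set {0, 1, 2, 4, 5} has 5 states.

5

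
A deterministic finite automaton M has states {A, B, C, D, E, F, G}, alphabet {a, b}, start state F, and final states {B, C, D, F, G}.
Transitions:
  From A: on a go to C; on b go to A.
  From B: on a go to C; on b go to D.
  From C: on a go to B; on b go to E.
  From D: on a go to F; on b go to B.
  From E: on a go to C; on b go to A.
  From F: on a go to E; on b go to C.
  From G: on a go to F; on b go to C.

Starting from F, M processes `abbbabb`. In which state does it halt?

A

F --a--> E
E --b--> A
A --b--> A
A --b--> A
A --a--> C
C --b--> E
E --b--> A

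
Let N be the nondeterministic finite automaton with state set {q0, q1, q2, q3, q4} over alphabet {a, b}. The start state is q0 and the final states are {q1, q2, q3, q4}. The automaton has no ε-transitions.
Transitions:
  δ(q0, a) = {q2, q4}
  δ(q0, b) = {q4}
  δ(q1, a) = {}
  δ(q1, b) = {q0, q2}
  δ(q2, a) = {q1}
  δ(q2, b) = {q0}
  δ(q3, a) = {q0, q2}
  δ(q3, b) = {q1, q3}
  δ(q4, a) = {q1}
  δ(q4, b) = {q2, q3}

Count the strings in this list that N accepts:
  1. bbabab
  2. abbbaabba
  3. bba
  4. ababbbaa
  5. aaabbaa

4

bbabab: accepted
abbbaabba: accepted
bba: accepted
ababbbaa: accepted
aaabbaa: rejected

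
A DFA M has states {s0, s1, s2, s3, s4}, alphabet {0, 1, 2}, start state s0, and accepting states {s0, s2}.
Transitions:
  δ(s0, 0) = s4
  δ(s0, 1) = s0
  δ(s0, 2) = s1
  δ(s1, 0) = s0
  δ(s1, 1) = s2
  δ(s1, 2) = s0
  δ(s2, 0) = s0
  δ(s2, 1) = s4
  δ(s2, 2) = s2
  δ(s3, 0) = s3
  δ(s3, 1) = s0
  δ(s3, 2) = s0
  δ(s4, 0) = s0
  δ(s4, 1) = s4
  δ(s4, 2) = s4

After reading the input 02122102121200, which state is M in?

s4

s0 --0--> s4
s4 --2--> s4
s4 --1--> s4
s4 --2--> s4
s4 --2--> s4
s4 --1--> s4
s4 --0--> s0
s0 --2--> s1
s1 --1--> s2
s2 --2--> s2
s2 --1--> s4
s4 --2--> s4
s4 --0--> s0
s0 --0--> s4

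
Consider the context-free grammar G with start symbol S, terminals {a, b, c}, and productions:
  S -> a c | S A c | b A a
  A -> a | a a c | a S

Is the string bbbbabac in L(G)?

no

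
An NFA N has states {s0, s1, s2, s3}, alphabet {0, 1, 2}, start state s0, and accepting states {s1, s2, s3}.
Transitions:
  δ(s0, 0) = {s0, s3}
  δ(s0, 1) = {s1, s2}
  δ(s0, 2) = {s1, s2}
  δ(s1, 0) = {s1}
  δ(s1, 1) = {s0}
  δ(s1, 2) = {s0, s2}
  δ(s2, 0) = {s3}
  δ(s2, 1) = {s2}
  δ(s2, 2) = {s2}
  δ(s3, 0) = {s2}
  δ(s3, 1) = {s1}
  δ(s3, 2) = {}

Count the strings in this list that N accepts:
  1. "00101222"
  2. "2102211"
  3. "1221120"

"00101222": accepted
"2102211": accepted
"1221120": accepted

3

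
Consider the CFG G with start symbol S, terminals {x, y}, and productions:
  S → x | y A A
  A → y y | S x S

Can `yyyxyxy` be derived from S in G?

no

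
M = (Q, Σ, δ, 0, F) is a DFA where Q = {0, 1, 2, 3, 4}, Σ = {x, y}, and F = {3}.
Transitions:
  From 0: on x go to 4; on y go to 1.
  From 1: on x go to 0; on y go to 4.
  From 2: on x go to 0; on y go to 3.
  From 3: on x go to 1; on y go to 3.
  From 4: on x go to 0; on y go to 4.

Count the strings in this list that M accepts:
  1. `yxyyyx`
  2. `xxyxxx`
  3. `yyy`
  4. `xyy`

`yxyyyx`: rejected
`xxyxxx`: rejected
`yyy`: rejected
`xyy`: rejected

0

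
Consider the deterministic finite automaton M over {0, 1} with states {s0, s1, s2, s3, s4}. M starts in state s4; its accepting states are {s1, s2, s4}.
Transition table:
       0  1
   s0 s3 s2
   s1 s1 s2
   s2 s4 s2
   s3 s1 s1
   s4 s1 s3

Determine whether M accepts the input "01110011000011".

s4 --0--> s1
s1 --1--> s2
s2 --1--> s2
s2 --1--> s2
s2 --0--> s4
s4 --0--> s1
s1 --1--> s2
s2 --1--> s2
s2 --0--> s4
s4 --0--> s1
s1 --0--> s1
s1 --0--> s1
s1 --1--> s2
s2 --1--> s2
End in state s2, which is an accepting state.

accepted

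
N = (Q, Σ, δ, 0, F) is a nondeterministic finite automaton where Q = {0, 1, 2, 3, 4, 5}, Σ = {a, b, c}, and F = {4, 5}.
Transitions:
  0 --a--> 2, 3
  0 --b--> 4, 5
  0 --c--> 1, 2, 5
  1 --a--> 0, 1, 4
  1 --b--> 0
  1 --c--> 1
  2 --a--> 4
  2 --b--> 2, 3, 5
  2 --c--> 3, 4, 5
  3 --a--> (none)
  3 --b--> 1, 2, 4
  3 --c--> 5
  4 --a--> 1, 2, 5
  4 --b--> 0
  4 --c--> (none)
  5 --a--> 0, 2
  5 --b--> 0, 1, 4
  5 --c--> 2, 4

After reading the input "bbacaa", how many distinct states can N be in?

6

Start: {0}
read b: {4, 5}
read b: {0, 1, 4}
read a: {0, 1, 2, 3, 4, 5}
read c: {1, 2, 3, 4, 5}
read a: {0, 1, 2, 4, 5}
read a: {0, 1, 2, 3, 4, 5}
Final reachable set {0, 1, 2, 3, 4, 5} has 6 states.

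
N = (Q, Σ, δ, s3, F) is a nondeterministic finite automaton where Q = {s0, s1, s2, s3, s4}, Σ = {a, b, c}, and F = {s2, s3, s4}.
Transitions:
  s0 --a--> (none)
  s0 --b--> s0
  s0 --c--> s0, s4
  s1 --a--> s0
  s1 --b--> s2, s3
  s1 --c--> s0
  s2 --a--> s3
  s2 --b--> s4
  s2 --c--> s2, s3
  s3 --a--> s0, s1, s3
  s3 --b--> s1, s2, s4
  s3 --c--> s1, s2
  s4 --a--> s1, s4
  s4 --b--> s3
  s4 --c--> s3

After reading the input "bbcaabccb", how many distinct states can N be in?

Start: {s3}
read b: {s1, s2, s4}
read b: {s2, s3, s4}
read c: {s1, s2, s3}
read a: {s0, s1, s3}
read a: {s0, s1, s3}
read b: {s0, s1, s2, s3, s4}
read c: {s0, s1, s2, s3, s4}
read c: {s0, s1, s2, s3, s4}
read b: {s0, s1, s2, s3, s4}
Final reachable set {s0, s1, s2, s3, s4} has 5 states.

5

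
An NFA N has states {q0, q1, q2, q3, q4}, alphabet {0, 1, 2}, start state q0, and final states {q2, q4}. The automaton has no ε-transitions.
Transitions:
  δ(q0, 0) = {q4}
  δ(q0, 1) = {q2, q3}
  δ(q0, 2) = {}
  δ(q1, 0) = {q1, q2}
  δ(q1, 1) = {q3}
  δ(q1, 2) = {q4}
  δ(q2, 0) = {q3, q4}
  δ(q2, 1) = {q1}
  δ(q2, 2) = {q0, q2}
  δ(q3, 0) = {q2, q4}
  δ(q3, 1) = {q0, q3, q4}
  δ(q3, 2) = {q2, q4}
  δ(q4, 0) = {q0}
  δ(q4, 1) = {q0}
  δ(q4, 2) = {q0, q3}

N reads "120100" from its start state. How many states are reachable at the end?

4

Start: {q0}
read 1: {q2, q3}
read 2: {q0, q2, q4}
read 0: {q0, q3, q4}
read 1: {q0, q2, q3, q4}
read 0: {q0, q2, q3, q4}
read 0: {q0, q2, q3, q4}
Final reachable set {q0, q2, q3, q4} has 4 states.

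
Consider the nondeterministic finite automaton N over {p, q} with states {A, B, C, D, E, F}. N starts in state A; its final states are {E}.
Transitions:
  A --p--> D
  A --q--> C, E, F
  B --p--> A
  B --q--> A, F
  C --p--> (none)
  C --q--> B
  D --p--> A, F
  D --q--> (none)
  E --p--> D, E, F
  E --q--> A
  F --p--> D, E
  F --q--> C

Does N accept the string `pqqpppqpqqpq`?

rejected

Start: {A}
read p: {D}
read q: {}
The reachable set is empty and stays empty for the remaining 10 symbols.
Reachable ∩ accepting = {} — empty.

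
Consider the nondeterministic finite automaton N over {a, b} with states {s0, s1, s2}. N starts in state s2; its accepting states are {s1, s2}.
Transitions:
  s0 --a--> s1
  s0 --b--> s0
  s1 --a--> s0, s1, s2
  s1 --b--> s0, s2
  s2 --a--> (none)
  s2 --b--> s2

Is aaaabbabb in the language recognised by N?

rejected

Start: {s2}
read a: {}
The reachable set is empty and stays empty for the remaining 8 symbols.
Reachable ∩ accepting = {} — empty.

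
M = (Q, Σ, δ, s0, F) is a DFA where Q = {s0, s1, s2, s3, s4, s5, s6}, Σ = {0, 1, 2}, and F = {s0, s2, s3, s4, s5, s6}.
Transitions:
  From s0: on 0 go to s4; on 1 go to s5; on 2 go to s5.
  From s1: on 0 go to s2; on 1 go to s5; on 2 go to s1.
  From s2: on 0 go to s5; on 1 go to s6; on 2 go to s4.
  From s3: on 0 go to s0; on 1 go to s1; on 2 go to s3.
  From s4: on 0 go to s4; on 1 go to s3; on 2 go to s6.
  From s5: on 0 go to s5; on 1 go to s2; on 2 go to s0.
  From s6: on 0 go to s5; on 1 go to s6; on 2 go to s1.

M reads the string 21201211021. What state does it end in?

s5

s0 --2--> s5
s5 --1--> s2
s2 --2--> s4
s4 --0--> s4
s4 --1--> s3
s3 --2--> s3
s3 --1--> s1
s1 --1--> s5
s5 --0--> s5
s5 --2--> s0
s0 --1--> s5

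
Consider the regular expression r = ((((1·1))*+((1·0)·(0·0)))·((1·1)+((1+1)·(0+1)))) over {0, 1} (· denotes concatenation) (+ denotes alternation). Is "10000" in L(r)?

No split of 10000 into u·v has (((1·1))*+((1·0)·(0·0))) matching u and ((1·1)+((1+1)·(0+1))) matching v.

no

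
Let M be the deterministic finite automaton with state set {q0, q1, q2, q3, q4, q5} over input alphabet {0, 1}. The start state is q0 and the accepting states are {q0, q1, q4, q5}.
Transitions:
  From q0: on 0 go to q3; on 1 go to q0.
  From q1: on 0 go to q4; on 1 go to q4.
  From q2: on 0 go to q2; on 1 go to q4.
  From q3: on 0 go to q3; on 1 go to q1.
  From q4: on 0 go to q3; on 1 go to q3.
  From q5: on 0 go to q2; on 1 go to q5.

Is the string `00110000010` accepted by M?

q0 --0--> q3
q3 --0--> q3
q3 --1--> q1
q1 --1--> q4
q4 --0--> q3
q3 --0--> q3
q3 --0--> q3
q3 --0--> q3
q3 --0--> q3
q3 --1--> q1
q1 --0--> q4
End in state q4, which is an accepting state.

accepted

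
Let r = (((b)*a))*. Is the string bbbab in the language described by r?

bbbab cannot be split into zero or more pieces each matching ((b)*a).

no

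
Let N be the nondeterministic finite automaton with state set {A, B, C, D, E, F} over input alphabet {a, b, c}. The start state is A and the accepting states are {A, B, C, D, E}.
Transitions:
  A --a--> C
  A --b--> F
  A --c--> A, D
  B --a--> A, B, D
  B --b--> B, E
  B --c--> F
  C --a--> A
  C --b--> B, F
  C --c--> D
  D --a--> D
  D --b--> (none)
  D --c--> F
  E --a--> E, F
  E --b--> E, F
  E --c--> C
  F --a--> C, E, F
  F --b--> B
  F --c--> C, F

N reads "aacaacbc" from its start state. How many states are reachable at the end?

Start: {A}
read a: {C}
read a: {A}
read c: {A, D}
read a: {C, D}
read a: {A, D}
read c: {A, D, F}
read b: {B, F}
read c: {C, F}
Final reachable set {C, F} has 2 states.

2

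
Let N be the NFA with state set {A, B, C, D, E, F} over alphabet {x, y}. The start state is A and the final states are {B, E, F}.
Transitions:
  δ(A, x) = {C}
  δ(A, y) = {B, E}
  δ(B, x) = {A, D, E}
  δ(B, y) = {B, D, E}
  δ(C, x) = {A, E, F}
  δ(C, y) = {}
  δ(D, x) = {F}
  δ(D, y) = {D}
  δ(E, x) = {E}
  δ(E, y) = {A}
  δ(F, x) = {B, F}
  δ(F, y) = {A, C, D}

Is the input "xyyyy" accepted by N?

Start: {A}
read x: {C}
read y: {}
The reachable set is empty and stays empty for the remaining 3 symbols.
Reachable ∩ accepting = {} — empty.

rejected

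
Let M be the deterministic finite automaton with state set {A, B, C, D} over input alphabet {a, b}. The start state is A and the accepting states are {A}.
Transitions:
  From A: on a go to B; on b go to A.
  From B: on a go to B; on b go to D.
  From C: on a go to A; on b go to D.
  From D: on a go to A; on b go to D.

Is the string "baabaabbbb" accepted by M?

rejected

A --b--> A
A --a--> B
B --a--> B
B --b--> D
D --a--> A
A --a--> B
B --b--> D
D --b--> D
D --b--> D
D --b--> D
End in state D, which is not an accepting state.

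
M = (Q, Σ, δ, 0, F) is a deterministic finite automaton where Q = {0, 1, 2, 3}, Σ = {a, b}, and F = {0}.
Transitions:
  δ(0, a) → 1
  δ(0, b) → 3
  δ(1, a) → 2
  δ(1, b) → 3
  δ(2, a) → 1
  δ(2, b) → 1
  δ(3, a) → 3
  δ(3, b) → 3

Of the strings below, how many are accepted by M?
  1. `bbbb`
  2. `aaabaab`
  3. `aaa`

`bbbb`: rejected
`aaabaab`: rejected
`aaa`: rejected

0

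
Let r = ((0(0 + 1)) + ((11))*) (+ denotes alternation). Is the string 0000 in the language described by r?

Neither (0(0+1)) nor ((11))* matches 0000.

no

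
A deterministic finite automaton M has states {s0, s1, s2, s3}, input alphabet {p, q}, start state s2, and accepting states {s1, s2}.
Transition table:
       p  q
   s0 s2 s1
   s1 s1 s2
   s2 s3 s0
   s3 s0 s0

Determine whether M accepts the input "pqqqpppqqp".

s2 --p--> s3
s3 --q--> s0
s0 --q--> s1
s1 --q--> s2
s2 --p--> s3
s3 --p--> s0
s0 --p--> s2
s2 --q--> s0
s0 --q--> s1
s1 --p--> s1
End in state s1, which is an accepting state.

accepted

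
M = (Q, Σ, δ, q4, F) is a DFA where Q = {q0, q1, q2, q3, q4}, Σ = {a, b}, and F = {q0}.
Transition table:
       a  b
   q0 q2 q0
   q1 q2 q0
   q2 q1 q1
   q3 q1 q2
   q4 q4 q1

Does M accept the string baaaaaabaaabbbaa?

q4 --b--> q1
q1 --a--> q2
q2 --a--> q1
q1 --a--> q2
q2 --a--> q1
q1 --a--> q2
q2 --a--> q1
q1 --b--> q0
q0 --a--> q2
q2 --a--> q1
q1 --a--> q2
q2 --b--> q1
q1 --b--> q0
q0 --b--> q0
q0 --a--> q2
q2 --a--> q1
End in state q1, which is not an accepting state.

rejected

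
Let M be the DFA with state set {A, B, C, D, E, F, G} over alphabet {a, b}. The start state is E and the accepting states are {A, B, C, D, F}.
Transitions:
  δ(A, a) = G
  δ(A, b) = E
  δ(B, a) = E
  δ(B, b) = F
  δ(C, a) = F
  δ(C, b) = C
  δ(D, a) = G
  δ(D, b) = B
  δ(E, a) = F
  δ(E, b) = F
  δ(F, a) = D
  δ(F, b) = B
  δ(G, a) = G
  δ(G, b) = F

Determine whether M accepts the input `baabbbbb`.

E --b--> F
F --a--> D
D --a--> G
G --b--> F
F --b--> B
B --b--> F
F --b--> B
B --b--> F
End in state F, which is an accepting state.

accepted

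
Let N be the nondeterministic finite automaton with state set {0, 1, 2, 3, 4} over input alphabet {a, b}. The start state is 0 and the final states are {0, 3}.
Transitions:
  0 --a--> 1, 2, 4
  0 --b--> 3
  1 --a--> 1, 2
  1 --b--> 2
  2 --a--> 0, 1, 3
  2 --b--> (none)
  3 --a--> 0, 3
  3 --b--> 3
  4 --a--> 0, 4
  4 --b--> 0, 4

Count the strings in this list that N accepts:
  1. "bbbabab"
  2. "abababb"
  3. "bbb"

"bbbabab": accepted
"abababb": accepted
"bbb": accepted

3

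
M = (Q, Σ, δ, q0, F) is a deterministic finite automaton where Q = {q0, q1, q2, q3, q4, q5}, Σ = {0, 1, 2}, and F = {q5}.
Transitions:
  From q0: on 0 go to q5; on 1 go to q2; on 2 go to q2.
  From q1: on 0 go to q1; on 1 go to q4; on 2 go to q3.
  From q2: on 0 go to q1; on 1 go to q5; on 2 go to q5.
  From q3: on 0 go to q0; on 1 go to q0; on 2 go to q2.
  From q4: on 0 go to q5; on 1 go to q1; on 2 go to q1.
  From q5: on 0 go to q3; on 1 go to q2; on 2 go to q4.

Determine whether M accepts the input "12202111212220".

q0 --1--> q2
q2 --2--> q5
q5 --2--> q4
q4 --0--> q5
q5 --2--> q4
q4 --1--> q1
q1 --1--> q4
q4 --1--> q1
q1 --2--> q3
q3 --1--> q0
q0 --2--> q2
q2 --2--> q5
q5 --2--> q4
q4 --0--> q5
End in state q5, which is an accepting state.

accepted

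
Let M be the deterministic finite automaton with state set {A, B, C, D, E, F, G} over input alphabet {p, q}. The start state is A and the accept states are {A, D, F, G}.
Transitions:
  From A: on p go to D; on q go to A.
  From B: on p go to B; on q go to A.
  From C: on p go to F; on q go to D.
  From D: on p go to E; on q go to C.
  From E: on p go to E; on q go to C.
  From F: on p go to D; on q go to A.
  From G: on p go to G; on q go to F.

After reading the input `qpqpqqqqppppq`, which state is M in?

C

A --q--> A
A --p--> D
D --q--> C
C --p--> F
F --q--> A
A --q--> A
A --q--> A
A --q--> A
A --p--> D
D --p--> E
E --p--> E
E --p--> E
E --q--> C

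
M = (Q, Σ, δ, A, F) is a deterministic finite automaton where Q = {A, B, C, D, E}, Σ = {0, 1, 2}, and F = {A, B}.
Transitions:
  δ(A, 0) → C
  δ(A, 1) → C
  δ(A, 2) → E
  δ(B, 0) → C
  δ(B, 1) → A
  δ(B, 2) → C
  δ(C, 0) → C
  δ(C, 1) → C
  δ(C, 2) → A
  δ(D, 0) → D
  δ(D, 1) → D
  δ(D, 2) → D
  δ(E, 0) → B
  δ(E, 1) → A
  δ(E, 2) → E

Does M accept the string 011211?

rejected

A --0--> C
C --1--> C
C --1--> C
C --2--> A
A --1--> C
C --1--> C
End in state C, which is not an accepting state.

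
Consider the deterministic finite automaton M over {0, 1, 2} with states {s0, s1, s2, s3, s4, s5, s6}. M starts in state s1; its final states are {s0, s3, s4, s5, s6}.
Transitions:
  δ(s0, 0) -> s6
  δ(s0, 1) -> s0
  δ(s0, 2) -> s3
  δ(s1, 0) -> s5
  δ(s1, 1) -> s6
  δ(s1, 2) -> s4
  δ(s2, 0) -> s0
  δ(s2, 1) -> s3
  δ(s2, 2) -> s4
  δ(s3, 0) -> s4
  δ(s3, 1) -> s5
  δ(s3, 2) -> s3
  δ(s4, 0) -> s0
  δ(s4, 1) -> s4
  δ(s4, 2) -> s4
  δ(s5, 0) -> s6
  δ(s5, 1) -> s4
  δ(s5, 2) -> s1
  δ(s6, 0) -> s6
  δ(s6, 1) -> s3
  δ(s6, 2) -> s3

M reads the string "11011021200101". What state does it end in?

s1 --1--> s6
s6 --1--> s3
s3 --0--> s4
s4 --1--> s4
s4 --1--> s4
s4 --0--> s0
s0 --2--> s3
s3 --1--> s5
s5 --2--> s1
s1 --0--> s5
s5 --0--> s6
s6 --1--> s3
s3 --0--> s4
s4 --1--> s4

s4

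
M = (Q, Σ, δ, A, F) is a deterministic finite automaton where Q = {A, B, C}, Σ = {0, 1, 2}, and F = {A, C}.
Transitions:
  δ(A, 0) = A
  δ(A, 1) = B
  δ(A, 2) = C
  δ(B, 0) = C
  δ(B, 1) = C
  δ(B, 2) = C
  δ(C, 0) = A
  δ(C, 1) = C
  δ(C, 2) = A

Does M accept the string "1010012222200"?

accepted

A --1--> B
B --0--> C
C --1--> C
C --0--> A
A --0--> A
A --1--> B
B --2--> C
C --2--> A
A --2--> C
C --2--> A
A --2--> C
C --0--> A
A --0--> A
End in state A, which is an accepting state.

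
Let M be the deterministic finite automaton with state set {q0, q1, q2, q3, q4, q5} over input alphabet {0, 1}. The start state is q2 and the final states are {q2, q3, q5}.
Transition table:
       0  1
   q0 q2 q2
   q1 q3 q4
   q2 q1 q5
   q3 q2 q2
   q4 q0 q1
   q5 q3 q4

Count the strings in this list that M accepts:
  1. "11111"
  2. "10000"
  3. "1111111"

1

"11111": rejected
"10000": accepted
"1111111": rejected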